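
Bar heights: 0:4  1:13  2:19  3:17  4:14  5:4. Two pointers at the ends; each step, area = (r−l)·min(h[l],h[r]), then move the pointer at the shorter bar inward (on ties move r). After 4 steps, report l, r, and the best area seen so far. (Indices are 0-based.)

l=0 r=5: min(4,4)*5=20 best=20 *, r--
l=0 r=4: min(4,14)*4=16 best=20, l++
l=1 r=4: min(13,14)*3=39 best=39 *, l++
l=2 r=4: min(19,14)*2=28 best=39, r--

l=2, r=3, best area=39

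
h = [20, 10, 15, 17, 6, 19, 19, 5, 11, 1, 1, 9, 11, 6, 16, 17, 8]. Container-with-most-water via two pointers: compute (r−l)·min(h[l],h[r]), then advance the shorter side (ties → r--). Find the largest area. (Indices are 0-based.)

[0,16] min(20,8)*16=128 best=128 * → r--
[0,15] min(20,17)*15=255 best=255 * → r--
[0,14] min(20,16)*14=224 best=255 → r--
[0,13] min(20,6)*13=78 best=255 → r--
[0,12] min(20,11)*12=132 best=255 → r--
[0,11] min(20,9)*11=99 best=255 → r--
[0,10] min(20,1)*10=10 best=255 → r--
[0,9] min(20,1)*9=9 best=255 → r--
[0,8] min(20,11)*8=88 best=255 → r--
[0,7] min(20,5)*7=35 best=255 → r--
[0,6] min(20,19)*6=114 best=255 → r--
[0,5] min(20,19)*5=95 best=255 → r--
[0,4] min(20,6)*4=24 best=255 → r--
[0,3] min(20,17)*3=51 best=255 → r--
[0,2] min(20,15)*2=30 best=255 → r--
[0,1] min(20,10)*1=10 best=255 → r--

max area = 255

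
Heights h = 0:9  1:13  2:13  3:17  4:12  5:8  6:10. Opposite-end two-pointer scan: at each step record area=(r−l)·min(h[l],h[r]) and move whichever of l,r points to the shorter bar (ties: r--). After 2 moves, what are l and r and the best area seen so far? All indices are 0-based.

l=1, r=5, best area=54

[0,6] min(9,10)*6=54 best=54 * → l++
[1,6] min(13,10)*5=50 best=54 → r--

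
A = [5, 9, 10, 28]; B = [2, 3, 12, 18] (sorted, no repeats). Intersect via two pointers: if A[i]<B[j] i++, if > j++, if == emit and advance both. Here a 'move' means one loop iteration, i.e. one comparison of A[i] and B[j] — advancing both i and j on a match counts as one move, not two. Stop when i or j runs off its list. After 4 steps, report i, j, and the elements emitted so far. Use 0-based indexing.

i=2, j=2, emitted=[]

i=0 j=0: 5>2, j++
i=0 j=1: 5>3, j++
i=0 j=2: 5<12, i++
i=1 j=2: 9<12, i++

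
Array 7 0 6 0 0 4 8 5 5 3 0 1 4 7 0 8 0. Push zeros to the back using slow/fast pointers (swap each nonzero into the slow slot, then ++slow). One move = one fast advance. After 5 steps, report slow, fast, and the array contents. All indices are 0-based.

(s=0,f=0) a[fast]=7≠0 swap→a[0]=7 → slow++,fast++
(s=1,f=1) a[fast]=0 → fast++
(s=1,f=2) a[fast]=6≠0 swap→a[1]=6 → slow++,fast++
(s=2,f=3) a[fast]=0 → fast++
(s=2,f=4) a[fast]=0 → fast++

slow=2, fast=5, a=[7, 6, 0, 0, 0, 4, 8, 5, 5, 3, 0, 1, 4, 7, 0, 8, 0]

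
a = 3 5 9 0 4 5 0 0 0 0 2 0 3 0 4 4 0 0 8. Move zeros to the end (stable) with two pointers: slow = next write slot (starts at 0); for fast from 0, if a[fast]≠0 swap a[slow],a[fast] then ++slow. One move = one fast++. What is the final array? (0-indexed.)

slow=0 fast=0: a[fast]=3≠0 swap→a[0]=3, slow++,fast++
slow=1 fast=1: a[fast]=5≠0 swap→a[1]=5, slow++,fast++
slow=2 fast=2: a[fast]=9≠0 swap→a[2]=9, slow++,fast++
slow=3 fast=3: a[fast]=0, fast++
slow=3 fast=4: a[fast]=4≠0 swap→a[3]=4, slow++,fast++
slow=4 fast=5: a[fast]=5≠0 swap→a[4]=5, slow++,fast++
slow=5 fast=6: a[fast]=0, fast++
slow=5 fast=7: a[fast]=0, fast++
slow=5 fast=8: a[fast]=0, fast++
slow=5 fast=9: a[fast]=0, fast++
slow=5 fast=10: a[fast]=2≠0 swap→a[5]=2, slow++,fast++
slow=6 fast=11: a[fast]=0, fast++
slow=6 fast=12: a[fast]=3≠0 swap→a[6]=3, slow++,fast++
slow=7 fast=13: a[fast]=0, fast++
slow=7 fast=14: a[fast]=4≠0 swap→a[7]=4, slow++,fast++
slow=8 fast=15: a[fast]=4≠0 swap→a[8]=4, slow++,fast++
slow=9 fast=16: a[fast]=0, fast++
slow=9 fast=17: a[fast]=0, fast++
slow=9 fast=18: a[fast]=8≠0 swap→a[9]=8, slow++,fast++

[3, 5, 9, 4, 5, 2, 3, 4, 4, 8, 0, 0, 0, 0, 0, 0, 0, 0, 0]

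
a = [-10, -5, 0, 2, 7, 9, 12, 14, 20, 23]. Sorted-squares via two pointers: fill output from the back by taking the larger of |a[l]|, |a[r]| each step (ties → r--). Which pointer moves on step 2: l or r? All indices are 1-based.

r

[1,10] |-10|<=|23| out[10]=529 → r--
[1,9] |-10|<=|20| out[9]=400 → r--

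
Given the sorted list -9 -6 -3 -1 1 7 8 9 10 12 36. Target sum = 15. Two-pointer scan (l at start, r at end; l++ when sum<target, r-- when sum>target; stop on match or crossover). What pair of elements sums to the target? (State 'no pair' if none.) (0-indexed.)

(7, 8)

[0,10] -9+36=27 >15 → r--
[0,9] -9+12=3 <15 → l++
[1,9] -6+12=6 <15 → l++
[2,9] -3+12=9 <15 → l++
[3,9] -1+12=11 <15 → l++
[4,9] 1+12=13 <15 → l++
[5,9] 7+12=19 >15 → r--
[5,8] 7+10=17 >15 → r--
[5,7] 7+9=16 >15 → r--
[5,6] 7+8=15 → found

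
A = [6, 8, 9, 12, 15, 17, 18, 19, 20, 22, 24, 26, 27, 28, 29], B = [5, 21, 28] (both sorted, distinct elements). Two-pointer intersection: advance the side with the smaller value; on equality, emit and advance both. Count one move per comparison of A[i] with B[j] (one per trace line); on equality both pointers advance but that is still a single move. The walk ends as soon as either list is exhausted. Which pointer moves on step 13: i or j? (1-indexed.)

[i=1,j=1] 6>5 → j++
[i=1,j=2] 6<21 → i++
[i=2,j=2] 8<21 → i++
[i=3,j=2] 9<21 → i++
[i=4,j=2] 12<21 → i++
[i=5,j=2] 15<21 → i++
[i=6,j=2] 17<21 → i++
[i=7,j=2] 18<21 → i++
[i=8,j=2] 19<21 → i++
[i=9,j=2] 20<21 → i++
[i=10,j=2] 22>21 → j++
[i=10,j=3] 22<28 → i++
[i=11,j=3] 24<28 → i++

i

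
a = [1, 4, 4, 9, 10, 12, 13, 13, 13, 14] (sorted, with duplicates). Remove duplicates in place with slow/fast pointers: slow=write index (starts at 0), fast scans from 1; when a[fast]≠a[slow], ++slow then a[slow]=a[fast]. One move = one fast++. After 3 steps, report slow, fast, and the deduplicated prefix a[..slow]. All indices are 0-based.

slow=0 fast=1: a[fast]=4≠a[slow]=1 write a[1]=4, slow++,fast++
slow=1 fast=2: a[fast]=4=a[slow] dup, fast++
slow=1 fast=3: a[fast]=9≠a[slow]=4 write a[2]=9, slow++,fast++

slow=2, fast=4, prefix=[1, 4, 9]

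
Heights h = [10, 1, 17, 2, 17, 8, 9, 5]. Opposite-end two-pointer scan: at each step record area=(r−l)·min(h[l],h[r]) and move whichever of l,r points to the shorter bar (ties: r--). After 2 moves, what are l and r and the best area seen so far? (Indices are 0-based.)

l=0 r=7: min(10,5)*7=35 best=35 *, r--
l=0 r=6: min(10,9)*6=54 best=54 *, r--

l=0, r=5, best area=54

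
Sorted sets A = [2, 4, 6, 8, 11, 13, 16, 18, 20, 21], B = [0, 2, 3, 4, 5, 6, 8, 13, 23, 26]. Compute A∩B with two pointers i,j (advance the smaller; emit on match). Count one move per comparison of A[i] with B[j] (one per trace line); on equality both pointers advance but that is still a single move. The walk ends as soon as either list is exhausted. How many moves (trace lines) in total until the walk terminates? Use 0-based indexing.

[i=0,j=0] 2>0 → j++
[i=0,j=1] 2==2 emit → i++,j++
[i=1,j=2] 4>3 → j++
[i=1,j=3] 4==4 emit → i++,j++
[i=2,j=4] 6>5 → j++
[i=2,j=5] 6==6 emit → i++,j++
[i=3,j=6] 8==8 emit → i++,j++
[i=4,j=7] 11<13 → i++
[i=5,j=7] 13==13 emit → i++,j++
[i=6,j=8] 16<23 → i++
[i=7,j=8] 18<23 → i++
[i=8,j=8] 20<23 → i++
[i=9,j=8] 21<23 → i++

13 moves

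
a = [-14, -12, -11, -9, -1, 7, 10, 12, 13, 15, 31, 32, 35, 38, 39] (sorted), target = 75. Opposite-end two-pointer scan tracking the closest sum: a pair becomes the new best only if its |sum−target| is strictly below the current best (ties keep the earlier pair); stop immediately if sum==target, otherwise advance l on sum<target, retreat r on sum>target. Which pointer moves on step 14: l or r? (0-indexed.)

r

[0,14] -14+39=25 d=50 * → l++
[1,14] -12+39=27 d=48 * → l++
[2,14] -11+39=28 d=47 * → l++
[3,14] -9+39=30 d=45 * → l++
[4,14] -1+39=38 d=37 * → l++
[5,14] 7+39=46 d=29 * → l++
[6,14] 10+39=49 d=26 * → l++
[7,14] 12+39=51 d=24 * → l++
[8,14] 13+39=52 d=23 * → l++
[9,14] 15+39=54 d=21 * → l++
[10,14] 31+39=70 d=5 * → l++
[11,14] 32+39=71 d=4 * → l++
[12,14] 35+39=74 d=1 * → l++
[13,14] 38+39=77 d=2 → r--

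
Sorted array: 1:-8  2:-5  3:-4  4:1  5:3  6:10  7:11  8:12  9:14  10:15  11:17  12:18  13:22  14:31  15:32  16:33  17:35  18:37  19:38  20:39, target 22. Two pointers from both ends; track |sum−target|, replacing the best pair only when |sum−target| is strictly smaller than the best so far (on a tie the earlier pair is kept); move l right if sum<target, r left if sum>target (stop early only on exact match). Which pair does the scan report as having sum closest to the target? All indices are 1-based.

l=1 r=20: -8+39=31 d=9 *, r--
l=1 r=19: -8+38=30 d=8 *, r--
l=1 r=18: -8+37=29 d=7 *, r--
l=1 r=17: -8+35=27 d=5 *, r--
l=1 r=16: -8+33=25 d=3 *, r--
l=1 r=15: -8+32=24 d=2 *, r--
l=1 r=14: -8+31=23 d=1 *, r--
l=1 r=13: -8+22=14 d=8, l++
l=2 r=13: -5+22=17 d=5, l++
l=3 r=13: -4+22=18 d=4, l++
l=4 r=13: 1+22=23 d=1, r--
l=4 r=12: 1+18=19 d=3, l++
l=5 r=12: 3+18=21 d=1, l++
l=6 r=12: 10+18=28 d=6, r--
l=6 r=11: 10+17=27 d=5, r--
l=6 r=10: 10+15=25 d=3, r--
l=6 r=9: 10+14=24 d=2, r--
l=6 r=8: 10+12=22 d=0 *, stop

pair (10, 12) with sum 22 (|Δ|=0)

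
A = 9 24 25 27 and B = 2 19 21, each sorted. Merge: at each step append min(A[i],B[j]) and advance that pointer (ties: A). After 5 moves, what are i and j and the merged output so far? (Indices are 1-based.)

i=1 j=1: A[i]=9>B[j]=2 take 2, j++
i=1 j=2: A[i]=9<=B[j]=19 take 9, i++
i=2 j=2: A[i]=24>B[j]=19 take 19, j++
i=2 j=3: A[i]=24>B[j]=21 take 21, j++
i=2 j=4: B done, take A[i]=24, i++

i=3, j=4, merged so far=[2, 9, 19, 21, 24]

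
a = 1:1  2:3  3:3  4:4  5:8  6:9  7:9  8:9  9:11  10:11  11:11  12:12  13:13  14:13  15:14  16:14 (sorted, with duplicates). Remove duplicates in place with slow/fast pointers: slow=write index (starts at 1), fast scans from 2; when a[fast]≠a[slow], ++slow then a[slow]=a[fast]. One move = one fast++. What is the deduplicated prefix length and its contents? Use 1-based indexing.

slow=1 fast=2: a[fast]=3≠a[slow]=1 write a[2]=3, slow++,fast++
slow=2 fast=3: a[fast]=3=a[slow] dup, fast++
slow=2 fast=4: a[fast]=4≠a[slow]=3 write a[3]=4, slow++,fast++
slow=3 fast=5: a[fast]=8≠a[slow]=4 write a[4]=8, slow++,fast++
slow=4 fast=6: a[fast]=9≠a[slow]=8 write a[5]=9, slow++,fast++
slow=5 fast=7: a[fast]=9=a[slow] dup, fast++
slow=5 fast=8: a[fast]=9=a[slow] dup, fast++
slow=5 fast=9: a[fast]=11≠a[slow]=9 write a[6]=11, slow++,fast++
slow=6 fast=10: a[fast]=11=a[slow] dup, fast++
slow=6 fast=11: a[fast]=11=a[slow] dup, fast++
slow=6 fast=12: a[fast]=12≠a[slow]=11 write a[7]=12, slow++,fast++
slow=7 fast=13: a[fast]=13≠a[slow]=12 write a[8]=13, slow++,fast++
slow=8 fast=14: a[fast]=13=a[slow] dup, fast++
slow=8 fast=15: a[fast]=14≠a[slow]=13 write a[9]=14, slow++,fast++
slow=9 fast=16: a[fast]=14=a[slow] dup, fast++

length 9; prefix = [1, 3, 4, 8, 9, 11, 12, 13, 14]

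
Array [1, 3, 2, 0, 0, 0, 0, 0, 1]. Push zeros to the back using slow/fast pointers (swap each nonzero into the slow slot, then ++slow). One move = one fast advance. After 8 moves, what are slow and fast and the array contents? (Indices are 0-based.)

slow=3, fast=8, a=[1, 3, 2, 0, 0, 0, 0, 0, 1]

(s=0,f=0) a[fast]=1≠0 swap→a[0]=1 → slow++,fast++
(s=1,f=1) a[fast]=3≠0 swap→a[1]=3 → slow++,fast++
(s=2,f=2) a[fast]=2≠0 swap→a[2]=2 → slow++,fast++
(s=3,f=3) a[fast]=0 → fast++
(s=3,f=4) a[fast]=0 → fast++
(s=3,f=5) a[fast]=0 → fast++
(s=3,f=6) a[fast]=0 → fast++
(s=3,f=7) a[fast]=0 → fast++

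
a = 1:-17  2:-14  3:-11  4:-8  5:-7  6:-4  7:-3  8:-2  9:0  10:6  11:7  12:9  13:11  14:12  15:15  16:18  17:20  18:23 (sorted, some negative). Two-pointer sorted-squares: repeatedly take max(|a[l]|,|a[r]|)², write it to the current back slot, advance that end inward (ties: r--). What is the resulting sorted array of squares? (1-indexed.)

[0, 4, 9, 16, 36, 49, 49, 64, 81, 121, 121, 144, 196, 225, 289, 324, 400, 529]

l=1 r=18: |-17|<=|23| out[18]=529, r--
l=1 r=17: |-17|<=|20| out[17]=400, r--
l=1 r=16: |-17|<=|18| out[16]=324, r--
l=1 r=15: |-17|>|15| out[15]=289, l++
l=2 r=15: |-14|<=|15| out[14]=225, r--
l=2 r=14: |-14|>|12| out[13]=196, l++
l=3 r=14: |-11|<=|12| out[12]=144, r--
l=3 r=13: |-11|<=|11| out[11]=121, r--
l=3 r=12: |-11|>|9| out[10]=121, l++
l=4 r=12: |-8|<=|9| out[9]=81, r--
l=4 r=11: |-8|>|7| out[8]=64, l++
l=5 r=11: |-7|<=|7| out[7]=49, r--
l=5 r=10: |-7|>|6| out[6]=49, l++
l=6 r=10: |-4|<=|6| out[5]=36, r--
l=6 r=9: |-4|>|0| out[4]=16, l++
l=7 r=9: |-3|>|0| out[3]=9, l++
l=8 r=9: |-2|>|0| out[2]=4, l++
l=9 r=9: |0|<=|0| out[1]=0, r--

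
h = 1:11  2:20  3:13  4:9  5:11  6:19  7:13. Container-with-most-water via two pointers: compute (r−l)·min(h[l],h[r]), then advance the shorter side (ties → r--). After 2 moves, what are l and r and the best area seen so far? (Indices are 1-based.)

l=2, r=6, best area=66

[1,7] min(11,13)*6=66 best=66 * → l++
[2,7] min(20,13)*5=65 best=66 → r--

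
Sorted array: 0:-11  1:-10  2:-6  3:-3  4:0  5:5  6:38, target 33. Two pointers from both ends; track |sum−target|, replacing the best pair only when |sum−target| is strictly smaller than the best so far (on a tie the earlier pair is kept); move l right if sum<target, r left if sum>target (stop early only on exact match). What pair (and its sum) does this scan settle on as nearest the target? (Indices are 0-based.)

pair (-6, 38) with sum 32 (|Δ|=1)

l=0 r=6: -11+38=27 d=6 *, l++
l=1 r=6: -10+38=28 d=5 *, l++
l=2 r=6: -6+38=32 d=1 *, l++
l=3 r=6: -3+38=35 d=2, r--
l=3 r=5: -3+5=2 d=31, l++
l=4 r=5: 0+5=5 d=28, l++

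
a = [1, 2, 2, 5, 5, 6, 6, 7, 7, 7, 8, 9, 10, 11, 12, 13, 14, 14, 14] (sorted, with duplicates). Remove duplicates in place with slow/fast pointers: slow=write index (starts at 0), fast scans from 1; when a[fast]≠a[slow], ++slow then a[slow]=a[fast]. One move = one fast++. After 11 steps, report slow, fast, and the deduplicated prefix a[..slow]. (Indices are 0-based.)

(s=0,f=1) a[fast]=2≠a[slow]=1 write a[1]=2 → slow++,fast++
(s=1,f=2) a[fast]=2=a[slow] dup → fast++
(s=1,f=3) a[fast]=5≠a[slow]=2 write a[2]=5 → slow++,fast++
(s=2,f=4) a[fast]=5=a[slow] dup → fast++
(s=2,f=5) a[fast]=6≠a[slow]=5 write a[3]=6 → slow++,fast++
(s=3,f=6) a[fast]=6=a[slow] dup → fast++
(s=3,f=7) a[fast]=7≠a[slow]=6 write a[4]=7 → slow++,fast++
(s=4,f=8) a[fast]=7=a[slow] dup → fast++
(s=4,f=9) a[fast]=7=a[slow] dup → fast++
(s=4,f=10) a[fast]=8≠a[slow]=7 write a[5]=8 → slow++,fast++
(s=5,f=11) a[fast]=9≠a[slow]=8 write a[6]=9 → slow++,fast++

slow=6, fast=12, prefix=[1, 2, 5, 6, 7, 8, 9]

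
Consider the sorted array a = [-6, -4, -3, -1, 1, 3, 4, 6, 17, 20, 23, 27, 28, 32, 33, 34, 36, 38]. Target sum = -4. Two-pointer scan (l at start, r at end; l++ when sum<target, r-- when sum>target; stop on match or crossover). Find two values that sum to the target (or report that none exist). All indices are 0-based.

l=0 r=17: -6+38=32 >-4, r--
l=0 r=16: -6+36=30 >-4, r--
l=0 r=15: -6+34=28 >-4, r--
l=0 r=14: -6+33=27 >-4, r--
l=0 r=13: -6+32=26 >-4, r--
l=0 r=12: -6+28=22 >-4, r--
l=0 r=11: -6+27=21 >-4, r--
l=0 r=10: -6+23=17 >-4, r--
l=0 r=9: -6+20=14 >-4, r--
l=0 r=8: -6+17=11 >-4, r--
l=0 r=7: -6+6=0 >-4, r--
l=0 r=6: -6+4=-2 >-4, r--
l=0 r=5: -6+3=-3 >-4, r--
l=0 r=4: -6+1=-5 <-4, l++
l=1 r=4: -4+1=-3 >-4, r--
l=1 r=3: -4+-1=-5 <-4, l++
l=2 r=3: -3+-1=-4, found

(-3, -1)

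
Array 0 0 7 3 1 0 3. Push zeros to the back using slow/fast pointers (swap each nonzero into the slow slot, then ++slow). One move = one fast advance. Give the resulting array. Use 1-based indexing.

(s=1,f=1) a[fast]=0 → fast++
(s=1,f=2) a[fast]=0 → fast++
(s=1,f=3) a[fast]=7≠0 swap→a[1]=7 → slow++,fast++
(s=2,f=4) a[fast]=3≠0 swap→a[2]=3 → slow++,fast++
(s=3,f=5) a[fast]=1≠0 swap→a[3]=1 → slow++,fast++
(s=4,f=6) a[fast]=0 → fast++
(s=4,f=7) a[fast]=3≠0 swap→a[4]=3 → slow++,fast++

[7, 3, 1, 3, 0, 0, 0]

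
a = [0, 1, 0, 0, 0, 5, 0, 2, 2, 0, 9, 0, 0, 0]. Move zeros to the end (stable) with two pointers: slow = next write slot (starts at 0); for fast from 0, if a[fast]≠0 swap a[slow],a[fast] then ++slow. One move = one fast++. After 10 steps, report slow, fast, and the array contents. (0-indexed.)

slow=0 fast=0: a[fast]=0, fast++
slow=0 fast=1: a[fast]=1≠0 swap→a[0]=1, slow++,fast++
slow=1 fast=2: a[fast]=0, fast++
slow=1 fast=3: a[fast]=0, fast++
slow=1 fast=4: a[fast]=0, fast++
slow=1 fast=5: a[fast]=5≠0 swap→a[1]=5, slow++,fast++
slow=2 fast=6: a[fast]=0, fast++
slow=2 fast=7: a[fast]=2≠0 swap→a[2]=2, slow++,fast++
slow=3 fast=8: a[fast]=2≠0 swap→a[3]=2, slow++,fast++
slow=4 fast=9: a[fast]=0, fast++

slow=4, fast=10, a=[1, 5, 2, 2, 0, 0, 0, 0, 0, 0, 9, 0, 0, 0]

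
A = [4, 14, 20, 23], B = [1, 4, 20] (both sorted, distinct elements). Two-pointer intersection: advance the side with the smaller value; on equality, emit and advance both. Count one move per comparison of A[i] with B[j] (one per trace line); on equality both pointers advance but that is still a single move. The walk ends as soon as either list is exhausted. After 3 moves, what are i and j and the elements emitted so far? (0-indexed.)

i=0 j=0: 4>1, j++
i=0 j=1: 4==4 emit, i++,j++
i=1 j=2: 14<20, i++

i=2, j=2, emitted=[4]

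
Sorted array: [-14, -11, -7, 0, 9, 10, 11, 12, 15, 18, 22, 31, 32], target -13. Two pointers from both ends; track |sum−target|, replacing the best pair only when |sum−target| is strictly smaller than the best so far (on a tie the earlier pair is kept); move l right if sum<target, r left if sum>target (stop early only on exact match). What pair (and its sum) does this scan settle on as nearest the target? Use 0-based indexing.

l=0 r=12: -14+32=18 d=31 *, r--
l=0 r=11: -14+31=17 d=30 *, r--
l=0 r=10: -14+22=8 d=21 *, r--
l=0 r=9: -14+18=4 d=17 *, r--
l=0 r=8: -14+15=1 d=14 *, r--
l=0 r=7: -14+12=-2 d=11 *, r--
l=0 r=6: -14+11=-3 d=10 *, r--
l=0 r=5: -14+10=-4 d=9 *, r--
l=0 r=4: -14+9=-5 d=8 *, r--
l=0 r=3: -14+0=-14 d=1 *, l++
l=1 r=3: -11+0=-11 d=2, r--
l=1 r=2: -11+-7=-18 d=5, l++

pair (-14, 0) with sum -14 (|Δ|=1)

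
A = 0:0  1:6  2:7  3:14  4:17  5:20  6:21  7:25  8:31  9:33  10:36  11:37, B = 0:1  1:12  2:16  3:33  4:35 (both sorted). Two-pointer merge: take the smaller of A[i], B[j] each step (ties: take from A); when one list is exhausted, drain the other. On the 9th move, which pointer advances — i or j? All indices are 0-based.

[i=0,j=0] A[i]=0<=B[j]=1 take 0 → i++
[i=1,j=0] A[i]=6>B[j]=1 take 1 → j++
[i=1,j=1] A[i]=6<=B[j]=12 take 6 → i++
[i=2,j=1] A[i]=7<=B[j]=12 take 7 → i++
[i=3,j=1] A[i]=14>B[j]=12 take 12 → j++
[i=3,j=2] A[i]=14<=B[j]=16 take 14 → i++
[i=4,j=2] A[i]=17>B[j]=16 take 16 → j++
[i=4,j=3] A[i]=17<=B[j]=33 take 17 → i++
[i=5,j=3] A[i]=20<=B[j]=33 take 20 → i++

i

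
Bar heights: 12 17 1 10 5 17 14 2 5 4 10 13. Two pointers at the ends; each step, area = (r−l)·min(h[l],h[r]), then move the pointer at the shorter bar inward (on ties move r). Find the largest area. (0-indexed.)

l=0 r=11: min(12,13)*11=132 best=132 *, l++
l=1 r=11: min(17,13)*10=130 best=132, r--
l=1 r=10: min(17,10)*9=90 best=132, r--
l=1 r=9: min(17,4)*8=32 best=132, r--
l=1 r=8: min(17,5)*7=35 best=132, r--
l=1 r=7: min(17,2)*6=12 best=132, r--
l=1 r=6: min(17,14)*5=70 best=132, r--
l=1 r=5: min(17,17)*4=68 best=132, r--
l=1 r=4: min(17,5)*3=15 best=132, r--
l=1 r=3: min(17,10)*2=20 best=132, r--
l=1 r=2: min(17,1)*1=1 best=132, r--

max area = 132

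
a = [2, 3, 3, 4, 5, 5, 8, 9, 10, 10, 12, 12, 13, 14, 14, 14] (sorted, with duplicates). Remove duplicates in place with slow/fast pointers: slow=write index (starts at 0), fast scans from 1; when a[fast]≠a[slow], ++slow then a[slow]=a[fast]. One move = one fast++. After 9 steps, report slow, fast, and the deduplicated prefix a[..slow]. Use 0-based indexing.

slow=6, fast=10, prefix=[2, 3, 4, 5, 8, 9, 10]

(s=0,f=1) a[fast]=3≠a[slow]=2 write a[1]=3 → slow++,fast++
(s=1,f=2) a[fast]=3=a[slow] dup → fast++
(s=1,f=3) a[fast]=4≠a[slow]=3 write a[2]=4 → slow++,fast++
(s=2,f=4) a[fast]=5≠a[slow]=4 write a[3]=5 → slow++,fast++
(s=3,f=5) a[fast]=5=a[slow] dup → fast++
(s=3,f=6) a[fast]=8≠a[slow]=5 write a[4]=8 → slow++,fast++
(s=4,f=7) a[fast]=9≠a[slow]=8 write a[5]=9 → slow++,fast++
(s=5,f=8) a[fast]=10≠a[slow]=9 write a[6]=10 → slow++,fast++
(s=6,f=9) a[fast]=10=a[slow] dup → fast++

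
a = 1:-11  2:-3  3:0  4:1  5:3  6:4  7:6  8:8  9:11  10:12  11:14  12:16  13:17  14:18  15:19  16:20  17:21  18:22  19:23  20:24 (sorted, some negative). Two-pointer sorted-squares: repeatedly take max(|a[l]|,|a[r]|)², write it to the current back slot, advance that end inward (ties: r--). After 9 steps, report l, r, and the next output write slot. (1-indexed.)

[1,20] |-11|<=|24| out[20]=576 → r--
[1,19] |-11|<=|23| out[19]=529 → r--
[1,18] |-11|<=|22| out[18]=484 → r--
[1,17] |-11|<=|21| out[17]=441 → r--
[1,16] |-11|<=|20| out[16]=400 → r--
[1,15] |-11|<=|19| out[15]=361 → r--
[1,14] |-11|<=|18| out[14]=324 → r--
[1,13] |-11|<=|17| out[13]=289 → r--
[1,12] |-11|<=|16| out[12]=256 → r--

l=1, r=11, next write slot=11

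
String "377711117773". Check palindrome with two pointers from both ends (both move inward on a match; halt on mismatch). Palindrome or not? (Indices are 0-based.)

l=0 r=11: '3'=='3', l++,r--
l=1 r=10: '7'=='7', l++,r--
l=2 r=9: '7'=='7', l++,r--
l=3 r=8: '7'=='7', l++,r--
l=4 r=7: '1'=='1', l++,r--
l=5 r=6: '1'=='1', l++,r--

palindrome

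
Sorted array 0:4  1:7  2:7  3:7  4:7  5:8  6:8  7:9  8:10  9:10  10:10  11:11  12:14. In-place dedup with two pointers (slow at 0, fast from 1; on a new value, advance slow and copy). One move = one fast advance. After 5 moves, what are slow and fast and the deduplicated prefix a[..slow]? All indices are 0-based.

slow=2, fast=6, prefix=[4, 7, 8]

slow=0 fast=1: a[fast]=7≠a[slow]=4 write a[1]=7, slow++,fast++
slow=1 fast=2: a[fast]=7=a[slow] dup, fast++
slow=1 fast=3: a[fast]=7=a[slow] dup, fast++
slow=1 fast=4: a[fast]=7=a[slow] dup, fast++
slow=1 fast=5: a[fast]=8≠a[slow]=7 write a[2]=8, slow++,fast++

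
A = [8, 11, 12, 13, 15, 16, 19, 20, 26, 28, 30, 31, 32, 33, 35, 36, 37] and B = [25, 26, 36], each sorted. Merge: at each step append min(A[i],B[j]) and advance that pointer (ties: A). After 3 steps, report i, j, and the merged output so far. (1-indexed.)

i=4, j=1, merged so far=[8, 11, 12]

[i=1,j=1] A[i]=8<=B[j]=25 take 8 → i++
[i=2,j=1] A[i]=11<=B[j]=25 take 11 → i++
[i=3,j=1] A[i]=12<=B[j]=25 take 12 → i++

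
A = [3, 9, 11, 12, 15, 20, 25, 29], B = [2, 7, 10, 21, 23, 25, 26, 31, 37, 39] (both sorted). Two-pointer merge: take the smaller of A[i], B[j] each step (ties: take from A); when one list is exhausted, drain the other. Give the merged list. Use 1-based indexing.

i=1 j=1: A[i]=3>B[j]=2 take 2, j++
i=1 j=2: A[i]=3<=B[j]=7 take 3, i++
i=2 j=2: A[i]=9>B[j]=7 take 7, j++
i=2 j=3: A[i]=9<=B[j]=10 take 9, i++
i=3 j=3: A[i]=11>B[j]=10 take 10, j++
i=3 j=4: A[i]=11<=B[j]=21 take 11, i++
i=4 j=4: A[i]=12<=B[j]=21 take 12, i++
i=5 j=4: A[i]=15<=B[j]=21 take 15, i++
i=6 j=4: A[i]=20<=B[j]=21 take 20, i++
i=7 j=4: A[i]=25>B[j]=21 take 21, j++
i=7 j=5: A[i]=25>B[j]=23 take 23, j++
i=7 j=6: A[i]=25<=B[j]=25 take 25, i++
i=8 j=6: A[i]=29>B[j]=25 take 25, j++
i=8 j=7: A[i]=29>B[j]=26 take 26, j++
i=8 j=8: A[i]=29<=B[j]=31 take 29, i++
i=9 j=8: A done, take B[j]=31, j++
i=9 j=9: A done, take B[j]=37, j++
i=9 j=10: A done, take B[j]=39, j++

[2, 3, 7, 9, 10, 11, 12, 15, 20, 21, 23, 25, 25, 26, 29, 31, 37, 39]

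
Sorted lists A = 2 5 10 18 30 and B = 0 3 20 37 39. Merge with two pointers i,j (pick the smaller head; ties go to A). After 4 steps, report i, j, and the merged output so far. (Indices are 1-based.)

i=3, j=3, merged so far=[0, 2, 3, 5]

i=1 j=1: A[i]=2>B[j]=0 take 0, j++
i=1 j=2: A[i]=2<=B[j]=3 take 2, i++
i=2 j=2: A[i]=5>B[j]=3 take 3, j++
i=2 j=3: A[i]=5<=B[j]=20 take 5, i++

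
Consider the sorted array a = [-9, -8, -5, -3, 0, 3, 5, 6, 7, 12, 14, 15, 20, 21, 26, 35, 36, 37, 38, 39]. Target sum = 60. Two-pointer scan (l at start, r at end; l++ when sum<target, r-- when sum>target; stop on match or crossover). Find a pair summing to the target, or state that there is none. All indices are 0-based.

(21, 39)

l=0 r=19: -9+39=30 <60, l++
l=1 r=19: -8+39=31 <60, l++
l=2 r=19: -5+39=34 <60, l++
l=3 r=19: -3+39=36 <60, l++
l=4 r=19: 0+39=39 <60, l++
l=5 r=19: 3+39=42 <60, l++
l=6 r=19: 5+39=44 <60, l++
l=7 r=19: 6+39=45 <60, l++
l=8 r=19: 7+39=46 <60, l++
l=9 r=19: 12+39=51 <60, l++
l=10 r=19: 14+39=53 <60, l++
l=11 r=19: 15+39=54 <60, l++
l=12 r=19: 20+39=59 <60, l++
l=13 r=19: 21+39=60, found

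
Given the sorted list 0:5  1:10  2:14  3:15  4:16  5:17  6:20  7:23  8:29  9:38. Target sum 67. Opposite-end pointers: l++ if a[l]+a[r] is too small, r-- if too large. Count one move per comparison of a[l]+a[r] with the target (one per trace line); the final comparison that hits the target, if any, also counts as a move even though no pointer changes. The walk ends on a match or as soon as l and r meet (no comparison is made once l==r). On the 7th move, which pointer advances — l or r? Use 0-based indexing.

[0,9] 5+38=43 <67 → l++
[1,9] 10+38=48 <67 → l++
[2,9] 14+38=52 <67 → l++
[3,9] 15+38=53 <67 → l++
[4,9] 16+38=54 <67 → l++
[5,9] 17+38=55 <67 → l++
[6,9] 20+38=58 <67 → l++

l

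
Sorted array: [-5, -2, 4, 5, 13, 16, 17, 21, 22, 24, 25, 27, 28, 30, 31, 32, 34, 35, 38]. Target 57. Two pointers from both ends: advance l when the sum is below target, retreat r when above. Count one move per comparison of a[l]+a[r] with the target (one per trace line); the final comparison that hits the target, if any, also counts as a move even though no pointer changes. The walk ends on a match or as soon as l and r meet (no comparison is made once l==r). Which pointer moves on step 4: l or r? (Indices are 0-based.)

l=0 r=18: -5+38=33 <57, l++
l=1 r=18: -2+38=36 <57, l++
l=2 r=18: 4+38=42 <57, l++
l=3 r=18: 5+38=43 <57, l++

l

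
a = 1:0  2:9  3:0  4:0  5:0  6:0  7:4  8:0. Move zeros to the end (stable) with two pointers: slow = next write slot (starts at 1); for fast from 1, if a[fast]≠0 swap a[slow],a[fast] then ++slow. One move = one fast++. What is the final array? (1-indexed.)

(s=1,f=1) a[fast]=0 → fast++
(s=1,f=2) a[fast]=9≠0 swap→a[1]=9 → slow++,fast++
(s=2,f=3) a[fast]=0 → fast++
(s=2,f=4) a[fast]=0 → fast++
(s=2,f=5) a[fast]=0 → fast++
(s=2,f=6) a[fast]=0 → fast++
(s=2,f=7) a[fast]=4≠0 swap→a[2]=4 → slow++,fast++
(s=3,f=8) a[fast]=0 → fast++

[9, 4, 0, 0, 0, 0, 0, 0]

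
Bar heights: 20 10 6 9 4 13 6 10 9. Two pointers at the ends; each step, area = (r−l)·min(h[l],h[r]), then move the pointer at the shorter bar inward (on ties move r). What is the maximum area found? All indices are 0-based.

max area = 72

[0,8] min(20,9)*8=72 best=72 * → r--
[0,7] min(20,10)*7=70 best=72 → r--
[0,6] min(20,6)*6=36 best=72 → r--
[0,5] min(20,13)*5=65 best=72 → r--
[0,4] min(20,4)*4=16 best=72 → r--
[0,3] min(20,9)*3=27 best=72 → r--
[0,2] min(20,6)*2=12 best=72 → r--
[0,1] min(20,10)*1=10 best=72 → r--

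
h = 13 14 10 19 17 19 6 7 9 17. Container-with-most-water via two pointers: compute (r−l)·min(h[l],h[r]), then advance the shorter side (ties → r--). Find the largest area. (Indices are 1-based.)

l=1 r=10: min(13,17)*9=117 best=117 *, l++
l=2 r=10: min(14,17)*8=112 best=117, l++
l=3 r=10: min(10,17)*7=70 best=117, l++
l=4 r=10: min(19,17)*6=102 best=117, r--
l=4 r=9: min(19,9)*5=45 best=117, r--
l=4 r=8: min(19,7)*4=28 best=117, r--
l=4 r=7: min(19,6)*3=18 best=117, r--
l=4 r=6: min(19,19)*2=38 best=117, r--
l=4 r=5: min(19,17)*1=17 best=117, r--

max area = 117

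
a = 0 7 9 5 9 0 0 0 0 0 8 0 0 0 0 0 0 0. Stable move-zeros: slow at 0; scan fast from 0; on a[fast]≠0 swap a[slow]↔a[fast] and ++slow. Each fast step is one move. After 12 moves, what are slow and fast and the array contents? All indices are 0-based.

slow=5, fast=12, a=[7, 9, 5, 9, 8, 0, 0, 0, 0, 0, 0, 0, 0, 0, 0, 0, 0, 0]

slow=0 fast=0: a[fast]=0, fast++
slow=0 fast=1: a[fast]=7≠0 swap→a[0]=7, slow++,fast++
slow=1 fast=2: a[fast]=9≠0 swap→a[1]=9, slow++,fast++
slow=2 fast=3: a[fast]=5≠0 swap→a[2]=5, slow++,fast++
slow=3 fast=4: a[fast]=9≠0 swap→a[3]=9, slow++,fast++
slow=4 fast=5: a[fast]=0, fast++
slow=4 fast=6: a[fast]=0, fast++
slow=4 fast=7: a[fast]=0, fast++
slow=4 fast=8: a[fast]=0, fast++
slow=4 fast=9: a[fast]=0, fast++
slow=4 fast=10: a[fast]=8≠0 swap→a[4]=8, slow++,fast++
slow=5 fast=11: a[fast]=0, fast++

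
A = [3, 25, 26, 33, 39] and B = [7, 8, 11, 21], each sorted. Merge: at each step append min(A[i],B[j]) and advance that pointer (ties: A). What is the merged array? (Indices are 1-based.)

[i=1,j=1] A[i]=3<=B[j]=7 take 3 → i++
[i=2,j=1] A[i]=25>B[j]=7 take 7 → j++
[i=2,j=2] A[i]=25>B[j]=8 take 8 → j++
[i=2,j=3] A[i]=25>B[j]=11 take 11 → j++
[i=2,j=4] A[i]=25>B[j]=21 take 21 → j++
[i=2,j=5] B done, take A[i]=25 → i++
[i=3,j=5] B done, take A[i]=26 → i++
[i=4,j=5] B done, take A[i]=33 → i++
[i=5,j=5] B done, take A[i]=39 → i++

[3, 7, 8, 11, 21, 25, 26, 33, 39]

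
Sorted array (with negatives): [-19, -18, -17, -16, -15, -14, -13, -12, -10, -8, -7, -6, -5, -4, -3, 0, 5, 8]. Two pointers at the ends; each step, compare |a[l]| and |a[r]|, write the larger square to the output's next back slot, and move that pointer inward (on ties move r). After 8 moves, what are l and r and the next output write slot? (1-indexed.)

l=9, r=18, next write slot=10

[1,18] |-19|>|8| out[18]=361 → l++
[2,18] |-18|>|8| out[17]=324 → l++
[3,18] |-17|>|8| out[16]=289 → l++
[4,18] |-16|>|8| out[15]=256 → l++
[5,18] |-15|>|8| out[14]=225 → l++
[6,18] |-14|>|8| out[13]=196 → l++
[7,18] |-13|>|8| out[12]=169 → l++
[8,18] |-12|>|8| out[11]=144 → l++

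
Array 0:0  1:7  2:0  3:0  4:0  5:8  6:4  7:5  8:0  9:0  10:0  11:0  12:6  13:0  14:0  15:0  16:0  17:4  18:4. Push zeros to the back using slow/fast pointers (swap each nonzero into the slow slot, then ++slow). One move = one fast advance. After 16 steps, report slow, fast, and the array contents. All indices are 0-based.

(s=0,f=0) a[fast]=0 → fast++
(s=0,f=1) a[fast]=7≠0 swap→a[0]=7 → slow++,fast++
(s=1,f=2) a[fast]=0 → fast++
(s=1,f=3) a[fast]=0 → fast++
(s=1,f=4) a[fast]=0 → fast++
(s=1,f=5) a[fast]=8≠0 swap→a[1]=8 → slow++,fast++
(s=2,f=6) a[fast]=4≠0 swap→a[2]=4 → slow++,fast++
(s=3,f=7) a[fast]=5≠0 swap→a[3]=5 → slow++,fast++
(s=4,f=8) a[fast]=0 → fast++
(s=4,f=9) a[fast]=0 → fast++
(s=4,f=10) a[fast]=0 → fast++
(s=4,f=11) a[fast]=0 → fast++
(s=4,f=12) a[fast]=6≠0 swap→a[4]=6 → slow++,fast++
(s=5,f=13) a[fast]=0 → fast++
(s=5,f=14) a[fast]=0 → fast++
(s=5,f=15) a[fast]=0 → fast++

slow=5, fast=16, a=[7, 8, 4, 5, 6, 0, 0, 0, 0, 0, 0, 0, 0, 0, 0, 0, 0, 4, 4]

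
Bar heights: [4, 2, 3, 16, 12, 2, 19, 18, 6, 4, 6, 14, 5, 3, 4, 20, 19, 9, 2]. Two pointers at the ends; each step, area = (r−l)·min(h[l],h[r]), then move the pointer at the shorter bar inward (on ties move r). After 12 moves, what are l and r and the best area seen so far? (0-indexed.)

[0,18] min(4,2)*18=36 best=36 * → r--
[0,17] min(4,9)*17=68 best=68 * → l++
[1,17] min(2,9)*16=32 best=68 → l++
[2,17] min(3,9)*15=45 best=68 → l++
[3,17] min(16,9)*14=126 best=126 * → r--
[3,16] min(16,19)*13=208 best=208 * → l++
[4,16] min(12,19)*12=144 best=208 → l++
[5,16] min(2,19)*11=22 best=208 → l++
[6,16] min(19,19)*10=190 best=208 → r--
[6,15] min(19,20)*9=171 best=208 → l++
[7,15] min(18,20)*8=144 best=208 → l++
[8,15] min(6,20)*7=42 best=208 → l++

l=9, r=15, best area=208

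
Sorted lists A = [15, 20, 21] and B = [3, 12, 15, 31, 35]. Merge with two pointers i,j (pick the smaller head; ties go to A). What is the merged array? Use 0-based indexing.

[3, 12, 15, 15, 20, 21, 31, 35]

i=0 j=0: A[i]=15>B[j]=3 take 3, j++
i=0 j=1: A[i]=15>B[j]=12 take 12, j++
i=0 j=2: A[i]=15<=B[j]=15 take 15, i++
i=1 j=2: A[i]=20>B[j]=15 take 15, j++
i=1 j=3: A[i]=20<=B[j]=31 take 20, i++
i=2 j=3: A[i]=21<=B[j]=31 take 21, i++
i=3 j=3: A done, take B[j]=31, j++
i=3 j=4: A done, take B[j]=35, j++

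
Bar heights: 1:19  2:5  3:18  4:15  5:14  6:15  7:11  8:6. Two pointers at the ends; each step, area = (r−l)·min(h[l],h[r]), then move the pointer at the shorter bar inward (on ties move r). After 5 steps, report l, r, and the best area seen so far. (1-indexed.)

l=1, r=3, best area=75

[1,8] min(19,6)*7=42 best=42 * → r--
[1,7] min(19,11)*6=66 best=66 * → r--
[1,6] min(19,15)*5=75 best=75 * → r--
[1,5] min(19,14)*4=56 best=75 → r--
[1,4] min(19,15)*3=45 best=75 → r--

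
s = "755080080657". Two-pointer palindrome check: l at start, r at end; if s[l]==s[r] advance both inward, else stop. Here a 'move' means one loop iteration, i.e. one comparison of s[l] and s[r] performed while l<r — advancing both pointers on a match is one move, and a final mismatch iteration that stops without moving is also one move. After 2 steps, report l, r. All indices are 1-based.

l=3, r=10

[1,12] '7'=='7' → l++,r--
[2,11] '5'=='5' → l++,r--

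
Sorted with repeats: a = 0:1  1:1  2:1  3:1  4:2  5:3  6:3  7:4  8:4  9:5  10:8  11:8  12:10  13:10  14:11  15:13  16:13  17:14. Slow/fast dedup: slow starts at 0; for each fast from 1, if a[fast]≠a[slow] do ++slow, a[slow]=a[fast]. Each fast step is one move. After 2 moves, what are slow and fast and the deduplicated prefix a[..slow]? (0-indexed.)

(s=0,f=1) a[fast]=1=a[slow] dup → fast++
(s=0,f=2) a[fast]=1=a[slow] dup → fast++

slow=0, fast=3, prefix=[1]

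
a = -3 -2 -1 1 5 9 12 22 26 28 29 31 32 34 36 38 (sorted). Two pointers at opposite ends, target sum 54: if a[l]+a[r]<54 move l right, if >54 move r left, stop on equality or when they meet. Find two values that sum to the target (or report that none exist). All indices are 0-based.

l=0 r=15: -3+38=35 <54, l++
l=1 r=15: -2+38=36 <54, l++
l=2 r=15: -1+38=37 <54, l++
l=3 r=15: 1+38=39 <54, l++
l=4 r=15: 5+38=43 <54, l++
l=5 r=15: 9+38=47 <54, l++
l=6 r=15: 12+38=50 <54, l++
l=7 r=15: 22+38=60 >54, r--
l=7 r=14: 22+36=58 >54, r--
l=7 r=13: 22+34=56 >54, r--
l=7 r=12: 22+32=54, found

(22, 32)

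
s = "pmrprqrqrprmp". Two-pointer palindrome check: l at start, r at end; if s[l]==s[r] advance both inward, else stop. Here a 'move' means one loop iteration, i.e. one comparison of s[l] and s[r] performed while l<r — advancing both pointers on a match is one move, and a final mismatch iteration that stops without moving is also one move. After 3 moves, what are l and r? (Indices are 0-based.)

l=0 r=12: 'p'=='p', l++,r--
l=1 r=11: 'm'=='m', l++,r--
l=2 r=10: 'r'=='r', l++,r--

l=3, r=9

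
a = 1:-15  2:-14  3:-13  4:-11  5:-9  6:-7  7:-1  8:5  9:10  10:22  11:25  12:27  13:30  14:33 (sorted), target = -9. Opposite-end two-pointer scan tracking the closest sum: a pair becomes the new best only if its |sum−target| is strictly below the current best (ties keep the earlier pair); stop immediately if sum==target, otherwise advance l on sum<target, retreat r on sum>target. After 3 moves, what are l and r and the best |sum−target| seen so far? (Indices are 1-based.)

l=1 r=14: -15+33=18 d=27 *, r--
l=1 r=13: -15+30=15 d=24 *, r--
l=1 r=12: -15+27=12 d=21 *, r--

l=1, r=11, best |Δ|=21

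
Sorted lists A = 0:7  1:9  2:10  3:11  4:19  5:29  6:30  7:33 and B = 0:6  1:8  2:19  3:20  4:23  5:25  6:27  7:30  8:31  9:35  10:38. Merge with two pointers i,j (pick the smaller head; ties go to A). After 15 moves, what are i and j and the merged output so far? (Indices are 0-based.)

[i=0,j=0] A[i]=7>B[j]=6 take 6 → j++
[i=0,j=1] A[i]=7<=B[j]=8 take 7 → i++
[i=1,j=1] A[i]=9>B[j]=8 take 8 → j++
[i=1,j=2] A[i]=9<=B[j]=19 take 9 → i++
[i=2,j=2] A[i]=10<=B[j]=19 take 10 → i++
[i=3,j=2] A[i]=11<=B[j]=19 take 11 → i++
[i=4,j=2] A[i]=19<=B[j]=19 take 19 → i++
[i=5,j=2] A[i]=29>B[j]=19 take 19 → j++
[i=5,j=3] A[i]=29>B[j]=20 take 20 → j++
[i=5,j=4] A[i]=29>B[j]=23 take 23 → j++
[i=5,j=5] A[i]=29>B[j]=25 take 25 → j++
[i=5,j=6] A[i]=29>B[j]=27 take 27 → j++
[i=5,j=7] A[i]=29<=B[j]=30 take 29 → i++
[i=6,j=7] A[i]=30<=B[j]=30 take 30 → i++
[i=7,j=7] A[i]=33>B[j]=30 take 30 → j++

i=7, j=8, merged so far=[6, 7, 8, 9, 10, 11, 19, 19, 20, 23, 25, 27, 29, 30, 30]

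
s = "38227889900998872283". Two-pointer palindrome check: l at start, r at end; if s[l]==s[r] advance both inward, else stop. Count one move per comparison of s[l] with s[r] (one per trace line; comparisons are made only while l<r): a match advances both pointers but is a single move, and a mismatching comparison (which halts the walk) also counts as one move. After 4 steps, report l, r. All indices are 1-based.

[1,20] '3'=='3' → l++,r--
[2,19] '8'=='8' → l++,r--
[3,18] '2'=='2' → l++,r--
[4,17] '2'=='2' → l++,r--

l=5, r=16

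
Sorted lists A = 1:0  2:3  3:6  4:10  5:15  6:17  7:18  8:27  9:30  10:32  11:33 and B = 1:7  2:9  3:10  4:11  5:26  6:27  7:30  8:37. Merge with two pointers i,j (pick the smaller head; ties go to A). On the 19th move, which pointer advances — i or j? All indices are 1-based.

[i=1,j=1] A[i]=0<=B[j]=7 take 0 → i++
[i=2,j=1] A[i]=3<=B[j]=7 take 3 → i++
[i=3,j=1] A[i]=6<=B[j]=7 take 6 → i++
[i=4,j=1] A[i]=10>B[j]=7 take 7 → j++
[i=4,j=2] A[i]=10>B[j]=9 take 9 → j++
[i=4,j=3] A[i]=10<=B[j]=10 take 10 → i++
[i=5,j=3] A[i]=15>B[j]=10 take 10 → j++
[i=5,j=4] A[i]=15>B[j]=11 take 11 → j++
[i=5,j=5] A[i]=15<=B[j]=26 take 15 → i++
[i=6,j=5] A[i]=17<=B[j]=26 take 17 → i++
[i=7,j=5] A[i]=18<=B[j]=26 take 18 → i++
[i=8,j=5] A[i]=27>B[j]=26 take 26 → j++
[i=8,j=6] A[i]=27<=B[j]=27 take 27 → i++
[i=9,j=6] A[i]=30>B[j]=27 take 27 → j++
[i=9,j=7] A[i]=30<=B[j]=30 take 30 → i++
[i=10,j=7] A[i]=32>B[j]=30 take 30 → j++
[i=10,j=8] A[i]=32<=B[j]=37 take 32 → i++
[i=11,j=8] A[i]=33<=B[j]=37 take 33 → i++
[i=12,j=8] A done, take B[j]=37 → j++

j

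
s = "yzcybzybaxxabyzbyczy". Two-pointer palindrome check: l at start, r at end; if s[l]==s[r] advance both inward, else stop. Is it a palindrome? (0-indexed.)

[0,19] 'y'=='y' → l++,r--
[1,18] 'z'=='z' → l++,r--
[2,17] 'c'=='c' → l++,r--
[3,16] 'y'=='y' → l++,r--
[4,15] 'b'=='b' → l++,r--
[5,14] 'z'=='z' → l++,r--
[6,13] 'y'=='y' → l++,r--
[7,12] 'b'=='b' → l++,r--
[8,11] 'a'=='a' → l++,r--
[9,10] 'x'=='x' → l++,r--

palindrome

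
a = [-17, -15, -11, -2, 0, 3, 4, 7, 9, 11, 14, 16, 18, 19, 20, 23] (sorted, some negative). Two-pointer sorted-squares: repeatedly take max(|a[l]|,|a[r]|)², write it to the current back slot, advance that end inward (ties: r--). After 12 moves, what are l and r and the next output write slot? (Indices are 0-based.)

[0,15] |-17|<=|23| out[15]=529 → r--
[0,14] |-17|<=|20| out[14]=400 → r--
[0,13] |-17|<=|19| out[13]=361 → r--
[0,12] |-17|<=|18| out[12]=324 → r--
[0,11] |-17|>|16| out[11]=289 → l++
[1,11] |-15|<=|16| out[10]=256 → r--
[1,10] |-15|>|14| out[9]=225 → l++
[2,10] |-11|<=|14| out[8]=196 → r--
[2,9] |-11|<=|11| out[7]=121 → r--
[2,8] |-11|>|9| out[6]=121 → l++
[3,8] |-2|<=|9| out[5]=81 → r--
[3,7] |-2|<=|7| out[4]=49 → r--

l=3, r=6, next write slot=3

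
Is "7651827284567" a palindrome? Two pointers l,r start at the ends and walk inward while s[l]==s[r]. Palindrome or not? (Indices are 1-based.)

not a palindrome (mismatch at 4,10)

[1,13] '7'=='7' → l++,r--
[2,12] '6'=='6' → l++,r--
[3,11] '5'=='5' → l++,r--
[4,10] '1'!='4' → stop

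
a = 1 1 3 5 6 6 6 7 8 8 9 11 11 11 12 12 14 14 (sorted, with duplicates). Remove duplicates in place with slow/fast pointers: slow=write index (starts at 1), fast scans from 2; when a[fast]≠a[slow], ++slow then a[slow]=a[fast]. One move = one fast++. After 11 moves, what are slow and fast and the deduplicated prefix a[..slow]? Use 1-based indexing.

slow=8, fast=13, prefix=[1, 3, 5, 6, 7, 8, 9, 11]

slow=1 fast=2: a[fast]=1=a[slow] dup, fast++
slow=1 fast=3: a[fast]=3≠a[slow]=1 write a[2]=3, slow++,fast++
slow=2 fast=4: a[fast]=5≠a[slow]=3 write a[3]=5, slow++,fast++
slow=3 fast=5: a[fast]=6≠a[slow]=5 write a[4]=6, slow++,fast++
slow=4 fast=6: a[fast]=6=a[slow] dup, fast++
slow=4 fast=7: a[fast]=6=a[slow] dup, fast++
slow=4 fast=8: a[fast]=7≠a[slow]=6 write a[5]=7, slow++,fast++
slow=5 fast=9: a[fast]=8≠a[slow]=7 write a[6]=8, slow++,fast++
slow=6 fast=10: a[fast]=8=a[slow] dup, fast++
slow=6 fast=11: a[fast]=9≠a[slow]=8 write a[7]=9, slow++,fast++
slow=7 fast=12: a[fast]=11≠a[slow]=9 write a[8]=11, slow++,fast++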